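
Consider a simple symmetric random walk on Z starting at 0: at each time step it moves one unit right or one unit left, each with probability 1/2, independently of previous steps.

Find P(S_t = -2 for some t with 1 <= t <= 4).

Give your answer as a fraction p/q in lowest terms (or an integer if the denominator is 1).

Answer: 3/8

Derivation:
Count via complement. Let g(t,s) = #length-t paths at position s with S_1..S_t all ≠ -2.
g(t,s) = g(t-1,s-1) + g(t-1,s+1) for s ≠ -2; g(t,-2) = 0.
t=0: g(0,0)=1
t=1: g(1,-1)=1 g(1,1)=1
t=2: g(2,0)=2 g(2,2)=1
t=3: g(3,-1)=2 g(3,1)=3 g(3,3)=1
t=4: g(4,0)=5 g(4,2)=4 g(4,4)=1
Paths never hitting -2: Σ_s g(4,s) = 10
Paths hitting -2: 2^4 - 10 = 6
P = 6/16 = 3/8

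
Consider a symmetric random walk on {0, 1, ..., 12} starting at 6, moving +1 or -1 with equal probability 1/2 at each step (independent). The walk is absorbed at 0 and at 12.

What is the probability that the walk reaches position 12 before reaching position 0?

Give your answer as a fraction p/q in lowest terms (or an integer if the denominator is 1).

Symmetric walk (p = 1/2): the harmonic-function argument gives P(hit 12 before 0 | start at 6) = a/N.
P = 6/12 = 1/2

Answer: 1/2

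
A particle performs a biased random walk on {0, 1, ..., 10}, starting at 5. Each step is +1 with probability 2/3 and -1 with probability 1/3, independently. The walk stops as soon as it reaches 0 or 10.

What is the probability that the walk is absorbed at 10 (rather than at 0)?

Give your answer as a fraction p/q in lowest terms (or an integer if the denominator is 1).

Biased walk: p = 2/3, q = 1/3, r = q/p = 1/2
Gambler's ruin: P(hit 10 before 0 | start at 5) = (1 - r^a)/(1 - r^N)
r^5 = 1/32; r^10 = 1/1024
P = (1 - 1/32) / (1 - 1/1024) = 31/32 / 1023/1024 = 32/33

Answer: 32/33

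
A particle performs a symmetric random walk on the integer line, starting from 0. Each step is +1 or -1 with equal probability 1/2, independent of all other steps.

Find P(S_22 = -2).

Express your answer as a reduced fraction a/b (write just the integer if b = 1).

To reach position -2 after 22 steps: need 10 steps of +1 and 12 of -1.
Favorable paths: C(22,10) = 646646
Total paths: 2^22 = 4194304
P = 646646/4194304 = 323323/2097152

Answer: 323323/2097152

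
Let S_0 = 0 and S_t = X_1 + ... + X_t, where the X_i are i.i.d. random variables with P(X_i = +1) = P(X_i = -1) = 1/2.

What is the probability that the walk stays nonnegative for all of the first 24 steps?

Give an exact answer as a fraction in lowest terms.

Answer: 676039/4194304

Derivation:
Let f(t,s) = #length-t paths at position s with S_1..S_t all ≥ 0.
f(t,s) = f(t-1,s-1) + f(t-1,s+1) for s ≥ 0; f(t,s) = 0 for s < 0.
t=0: f(0,0)=1
t=1: f(1,1)=1
t=2: f(2,0)=1 f(2,2)=1
t=3: f(3,1)=2 f(3,3)=1
t=4: f(4,0)=2 f(4,2)=3 f(4,4)=1
t=5: f(5,1)=5 f(5,3)=4 f(5,5)=1
t=6: f(6,0)=5 f(6,2)=9 f(6,4)=5 f(6,6)=1
t=7: f(7,1)=14 f(7,3)=14 f(7,5)=6 f(7,7)=1
t=8: f(8,0)=14 f(8,2)=28 f(8,4)=20 f(8,6)=7 f(8,8)=1
t=9: f(9,1)=42 f(9,3)=48 f(9,5)=27 f(9,7)=8 f(9,9)=1
t=10: f(10,0)=42 f(10,2)=90 f(10,4)=75 f(10,6)=35 f(10,8)=9 f(10,10)=1
t=11: f(11,1)=132 f(11,3)=165 f(11,5)=110 f(11,7)=44 f(11,9)=10 f(11,11)=1
t=12: f(12,0)=132 f(12,2)=297 f(12,4)=275 f(12,6)=154 f(12,8)=54 f(12,10)=11 f(12,12)=1
t=13: f(13,1)=429 f(13,3)=572 f(13,5)=429 f(13,7)=208 f(13,9)=65 f(13,11)=12 f(13,13)=1
t=14: f(14,0)=429 f(14,2)=1001 f(14,4)=1001 f(14,6)=637 f(14,8)=273 f(14,10)=77 f(14,12)=13 f(14,14)=1
t=15: f(15,1)=1430 f(15,3)=2002 f(15,5)=1638 f(15,7)=910 f(15,9)=350 f(15,11)=90 f(15,13)=14 f(15,15)=1
t=16: f(16,0)=1430 f(16,2)=3432 f(16,4)=3640 f(16,6)=2548 f(16,8)=1260 f(16,10)=440 f(16,12)=104 f(16,14)=15 f(16,16)=1
t=17: f(17,1)=4862 f(17,3)=7072 f(17,5)=6188 f(17,7)=3808 f(17,9)=1700 f(17,11)=544 f(17,13)=119 f(17,15)=16 f(17,17)=1
t=18: f(18,0)=4862 f(18,2)=11934 f(18,4)=13260 f(18,6)=9996 f(18,8)=5508 f(18,10)=2244 f(18,12)=663 f(18,14)=135 f(18,16)=17 f(18,18)=1
t=19: f(19,1)=16796 f(19,3)=25194 f(19,5)=23256 f(19,7)=15504 f(19,9)=7752 f(19,11)=2907 f(19,13)=798 f(19,15)=152 f(19,17)=18 f(19,19)=1
t=20: f(20,0)=16796 f(20,2)=41990 f(20,4)=48450 f(20,6)=38760 f(20,8)=23256 f(20,10)=10659 f(20,12)=3705 f(20,14)=950 f(20,16)=170 f(20,18)=19 f(20,20)=1
t=21: f(21,1)=58786 f(21,3)=90440 f(21,5)=87210 f(21,7)=62016 f(21,9)=33915 f(21,11)=14364 f(21,13)=4655 f(21,15)=1120 f(21,17)=189 f(21,19)=20 f(21,21)=1
t=22: f(22,0)=58786 f(22,2)=149226 f(22,4)=177650 f(22,6)=149226 f(22,8)=95931 f(22,10)=48279 f(22,12)=19019 f(22,14)=5775 f(22,16)=1309 f(22,18)=209 f(22,20)=21 f(22,22)=1
t=23: f(23,1)=208012 f(23,3)=326876 f(23,5)=326876 f(23,7)=245157 f(23,9)=144210 f(23,11)=67298 f(23,13)=24794 f(23,15)=7084 f(23,17)=1518 f(23,19)=230 f(23,21)=22 f(23,23)=1
t=24: f(24,0)=208012 f(24,2)=534888 f(24,4)=653752 f(24,6)=572033 f(24,8)=389367 f(24,10)=211508 f(24,12)=92092 f(24,14)=31878 f(24,16)=8602 f(24,18)=1748 f(24,20)=252 f(24,22)=23 f(24,24)=1
Σ_s f(24,s) = 2704156
P = 2704156/16777216 = 676039/4194304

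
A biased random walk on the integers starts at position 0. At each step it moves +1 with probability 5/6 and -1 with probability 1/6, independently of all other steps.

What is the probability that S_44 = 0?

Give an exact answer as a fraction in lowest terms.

Answer: 209023452174663543701171875/721844705097561639663297682735104

Derivation:
To be at 0 after 44 steps: need exactly 22 steps of +1 and 22 of -1.
Number of such sequences: C(44,22) = 2104098963720
Each has probability (5/6)^22 · (1/6)^22 = 2384185791015625/17324272922341479351919144385642496
P = 2104098963720 · 2384185791015625/17324272922341479351919144385642496 = 209023452174663543701171875/721844705097561639663297682735104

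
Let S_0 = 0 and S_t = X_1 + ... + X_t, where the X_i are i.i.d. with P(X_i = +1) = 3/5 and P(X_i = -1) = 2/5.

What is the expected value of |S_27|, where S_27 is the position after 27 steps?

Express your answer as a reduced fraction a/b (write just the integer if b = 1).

S_27 takes values m ≡ 1 (mod 2) with |m| ≤ 27; P(S_27=m) = C(27,(27+m)/2) · (3/5)^((27+m)/2) · (2/5)^((27-m)/2).
Distribution: P(S=-27)=134217728/7450580596923828125, P(S=-25)=5435817984/7450580596923828125, P(S=-23)=105998450688/7450580596923828125, P(S=-21)=52999225344/298023223876953125, P(S=-19)=476993028096/298023223876953125, P(S=-17)=16456259469312/1490116119384765625, P(S=-15)=90509427081216/1490116119384765625, P(S=-13)=407292421865472/1490116119384765625, P(S=-11)=305469316399104/298023223876953125, P(S=-9)=967319501930496/298023223876953125, P(S=-7)=13058813276061696/1490116119384765625, P(S=-5)=30272703503597568/1490116119384765625, P(S=-3)=60545407007195136/1490116119384765625, P(S=-1)=20958025502490624/298023223876953125, P(S=1)=31437038253735936/298023223876953125, P(S=3)=204340748649283584/1490116119384765625, P(S=5)=229883342230444032/1490116119384765625, P(S=7)=223122067458960384/1490116119384765625, P(S=9)=37187011243160064/298023223876953125, P(S=11)=26422350093824256/298023223876953125, P(S=13)=79267050281472768/1490116119384765625, P(S=15)=39633525140736384/1490116119384765625, P(S=17)=16213714830301248/1490116119384765625, P(S=19)=1057416184584864/298023223876953125, P(S=21)=264354046146216/298023223876953125, P(S=23)=1189593207657972/7450580596923828125, P(S=25)=137260754729766/7450580596923828125, P(S=27)=7625597484987/7450580596923828125
E[|S_27|] = Σ_m |m|·P(S_27=m) = 9239657730733330407/1490116119384765625

Answer: 9239657730733330407/1490116119384765625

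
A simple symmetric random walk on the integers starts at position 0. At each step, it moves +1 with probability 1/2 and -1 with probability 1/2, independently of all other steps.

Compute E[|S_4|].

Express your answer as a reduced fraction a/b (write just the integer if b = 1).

S_4 takes values m ≡ 0 (mod 2) with |m| ≤ 4; P(S_4=m) = C(4,(4+m)/2)/2^4.
Total paths: 2^4 = 16
Distribution: P(S=-4)=1/16, P(S=-2)=4/16, P(S=0)=6/16, P(S=2)=4/16, P(S=4)=1/16
E[|S_4|] = Σ_m |m|·P(S_4=m) = 24/16 = 3/2

Answer: 3/2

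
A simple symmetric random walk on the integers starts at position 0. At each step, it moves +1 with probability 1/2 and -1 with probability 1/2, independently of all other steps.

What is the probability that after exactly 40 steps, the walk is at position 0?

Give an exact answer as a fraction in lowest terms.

Answer: 34461632205/274877906944

Derivation:
To return to 0 after 40 steps: need exactly 20 steps of +1 and 20 of -1.
Favorable paths: C(40,20) = 137846528820
Total paths: 2^40 = 1099511627776
P = 137846528820/1099511627776 = 34461632205/274877906944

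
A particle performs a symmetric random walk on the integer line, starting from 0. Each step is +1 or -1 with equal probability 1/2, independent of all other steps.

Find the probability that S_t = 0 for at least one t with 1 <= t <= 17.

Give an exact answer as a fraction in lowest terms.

Answer: 26333/32768

Derivation:
Count via complement. Let g(t,s) = #length-t paths at position s with S_1..S_t all ≠ 0.
g(t,s) = g(t-1,s-1) + g(t-1,s+1) for s ≠ 0; g(t,0) = 0.
t=0: g(0,0)=1
t=1: g(1,-1)=1 g(1,1)=1
t=2: g(2,-2)=1 g(2,2)=1
t=3: g(3,-3)=1 g(3,-1)=1 g(3,1)=1 g(3,3)=1
t=4: g(4,-4)=1 g(4,-2)=2 g(4,2)=2 g(4,4)=1
t=5: g(5,-5)=1 g(5,-3)=3 g(5,-1)=2 g(5,1)=2 g(5,3)=3 g(5,5)=1
t=6: g(6,-6)=1 g(6,-4)=4 g(6,-2)=5 g(6,2)=5 g(6,4)=4 g(6,6)=1
t=7: g(7,-7)=1 g(7,-5)=5 g(7,-3)=9 g(7,-1)=5 g(7,1)=5 g(7,3)=9 g(7,5)=5 g(7,7)=1
t=8: g(8,-8)=1 g(8,-6)=6 g(8,-4)=14 g(8,-2)=14 g(8,2)=14 g(8,4)=14 g(8,6)=6 g(8,8)=1
t=9: g(9,-9)=1 g(9,-7)=7 g(9,-5)=20 g(9,-3)=28 g(9,-1)=14 g(9,1)=14 g(9,3)=28 g(9,5)=20 g(9,7)=7 g(9,9)=1
t=10: g(10,-10)=1 g(10,-8)=8 g(10,-6)=27 g(10,-4)=48 g(10,-2)=42 g(10,2)=42 g(10,4)=48 g(10,6)=27 g(10,8)=8 g(10,10)=1
t=11: g(11,-11)=1 g(11,-9)=9 g(11,-7)=35 g(11,-5)=75 g(11,-3)=90 g(11,-1)=42 g(11,1)=42 g(11,3)=90 g(11,5)=75 g(11,7)=35 g(11,9)=9 g(11,11)=1
t=12: g(12,-12)=1 g(12,-10)=10 g(12,-8)=44 g(12,-6)=110 g(12,-4)=165 g(12,-2)=132 g(12,2)=132 g(12,4)=165 g(12,6)=110 g(12,8)=44 g(12,10)=10 g(12,12)=1
t=13: g(13,-13)=1 g(13,-11)=11 g(13,-9)=54 g(13,-7)=154 g(13,-5)=275 g(13,-3)=297 g(13,-1)=132 g(13,1)=132 g(13,3)=297 g(13,5)=275 g(13,7)=154 g(13,9)=54 g(13,11)=11 g(13,13)=1
t=14: g(14,-14)=1 g(14,-12)=12 g(14,-10)=65 g(14,-8)=208 g(14,-6)=429 g(14,-4)=572 g(14,-2)=429 g(14,2)=429 g(14,4)=572 g(14,6)=429 g(14,8)=208 g(14,10)=65 g(14,12)=12 g(14,14)=1
t=15: g(15,-15)=1 g(15,-13)=13 g(15,-11)=77 g(15,-9)=273 g(15,-7)=637 g(15,-5)=1001 g(15,-3)=1001 g(15,-1)=429 g(15,1)=429 g(15,3)=1001 g(15,5)=1001 g(15,7)=637 g(15,9)=273 g(15,11)=77 g(15,13)=13 g(15,15)=1
t=16: g(16,-16)=1 g(16,-14)=14 g(16,-12)=90 g(16,-10)=350 g(16,-8)=910 g(16,-6)=1638 g(16,-4)=2002 g(16,-2)=1430 g(16,2)=1430 g(16,4)=2002 g(16,6)=1638 g(16,8)=910 g(16,10)=350 g(16,12)=90 g(16,14)=14 g(16,16)=1
t=17: g(17,-17)=1 g(17,-15)=15 g(17,-13)=104 g(17,-11)=440 g(17,-9)=1260 g(17,-7)=2548 g(17,-5)=3640 g(17,-3)=3432 g(17,-1)=1430 g(17,1)=1430 g(17,3)=3432 g(17,5)=3640 g(17,7)=2548 g(17,9)=1260 g(17,11)=440 g(17,13)=104 g(17,15)=15 g(17,17)=1
Paths never hitting 0: Σ_s g(17,s) = 25740
Paths hitting 0: 2^17 - 25740 = 105332
P = 105332/131072 = 26333/32768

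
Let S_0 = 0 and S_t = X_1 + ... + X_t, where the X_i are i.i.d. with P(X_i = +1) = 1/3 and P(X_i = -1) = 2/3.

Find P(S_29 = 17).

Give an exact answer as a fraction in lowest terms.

Answer: 3377920/7625597484987

Derivation:
To reach position 17 after 29 steps: need 23 steps of +1 and 6 steps of -1.
Number of such sequences: C(29,23) = 475020
Each has probability (1/3)^23 · (2/3)^6 = 64/68630377364883
P = 475020 · 64/68630377364883 = 3377920/7625597484987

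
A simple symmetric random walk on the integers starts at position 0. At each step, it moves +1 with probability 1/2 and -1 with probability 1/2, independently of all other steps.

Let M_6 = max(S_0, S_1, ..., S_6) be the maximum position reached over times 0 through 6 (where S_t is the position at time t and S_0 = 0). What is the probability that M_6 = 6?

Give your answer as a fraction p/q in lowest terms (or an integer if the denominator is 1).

Let M_6 = max(S_0,...,S_6). Use the reflection principle: for j ≥ 1, #{paths with M_6 ≥ j} = #{S_6 ≥ j} + #{S_6 ≥ j+1}.
By reflection, #{M_6 ≥ 6} = #{S_6 ≥ 6} + #{S_6 ≥ 7} = 1 + 0 = 1.
#{M_6 ≥ 7} = #{S_6 ≥ 7} + #{S_6 ≥ 8} = 0 + 0 = 0.
#{M_6 = 6} = 1 - 0 = 1.
P(M_6 = 6) = 1/64 = 1/64

Answer: 1/64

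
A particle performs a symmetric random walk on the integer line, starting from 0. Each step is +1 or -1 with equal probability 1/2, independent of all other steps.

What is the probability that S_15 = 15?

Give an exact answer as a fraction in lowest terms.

Answer: 1/32768

Derivation:
To reach position 15 after 15 steps: need 15 steps of +1 and 0 of -1.
Favorable paths: C(15,15) = 1
Total paths: 2^15 = 32768
P = 1/32768 = 1/32768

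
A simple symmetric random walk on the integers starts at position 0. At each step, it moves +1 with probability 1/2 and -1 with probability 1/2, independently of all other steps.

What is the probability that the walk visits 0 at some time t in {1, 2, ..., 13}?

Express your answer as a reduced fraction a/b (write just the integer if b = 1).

Count via complement. Let g(t,s) = #length-t paths at position s with S_1..S_t all ≠ 0.
g(t,s) = g(t-1,s-1) + g(t-1,s+1) for s ≠ 0; g(t,0) = 0.
t=0: g(0,0)=1
t=1: g(1,-1)=1 g(1,1)=1
t=2: g(2,-2)=1 g(2,2)=1
t=3: g(3,-3)=1 g(3,-1)=1 g(3,1)=1 g(3,3)=1
t=4: g(4,-4)=1 g(4,-2)=2 g(4,2)=2 g(4,4)=1
t=5: g(5,-5)=1 g(5,-3)=3 g(5,-1)=2 g(5,1)=2 g(5,3)=3 g(5,5)=1
t=6: g(6,-6)=1 g(6,-4)=4 g(6,-2)=5 g(6,2)=5 g(6,4)=4 g(6,6)=1
t=7: g(7,-7)=1 g(7,-5)=5 g(7,-3)=9 g(7,-1)=5 g(7,1)=5 g(7,3)=9 g(7,5)=5 g(7,7)=1
t=8: g(8,-8)=1 g(8,-6)=6 g(8,-4)=14 g(8,-2)=14 g(8,2)=14 g(8,4)=14 g(8,6)=6 g(8,8)=1
t=9: g(9,-9)=1 g(9,-7)=7 g(9,-5)=20 g(9,-3)=28 g(9,-1)=14 g(9,1)=14 g(9,3)=28 g(9,5)=20 g(9,7)=7 g(9,9)=1
t=10: g(10,-10)=1 g(10,-8)=8 g(10,-6)=27 g(10,-4)=48 g(10,-2)=42 g(10,2)=42 g(10,4)=48 g(10,6)=27 g(10,8)=8 g(10,10)=1
t=11: g(11,-11)=1 g(11,-9)=9 g(11,-7)=35 g(11,-5)=75 g(11,-3)=90 g(11,-1)=42 g(11,1)=42 g(11,3)=90 g(11,5)=75 g(11,7)=35 g(11,9)=9 g(11,11)=1
t=12: g(12,-12)=1 g(12,-10)=10 g(12,-8)=44 g(12,-6)=110 g(12,-4)=165 g(12,-2)=132 g(12,2)=132 g(12,4)=165 g(12,6)=110 g(12,8)=44 g(12,10)=10 g(12,12)=1
t=13: g(13,-13)=1 g(13,-11)=11 g(13,-9)=54 g(13,-7)=154 g(13,-5)=275 g(13,-3)=297 g(13,-1)=132 g(13,1)=132 g(13,3)=297 g(13,5)=275 g(13,7)=154 g(13,9)=54 g(13,11)=11 g(13,13)=1
Paths never hitting 0: Σ_s g(13,s) = 1848
Paths hitting 0: 2^13 - 1848 = 6344
P = 6344/8192 = 793/1024

Answer: 793/1024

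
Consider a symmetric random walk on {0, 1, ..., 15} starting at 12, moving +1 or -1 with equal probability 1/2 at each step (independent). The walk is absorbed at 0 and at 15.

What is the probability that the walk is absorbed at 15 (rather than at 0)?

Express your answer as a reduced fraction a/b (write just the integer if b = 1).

Symmetric walk (p = 1/2): the harmonic-function argument gives P(hit 15 before 0 | start at 12) = a/N.
P = 12/15 = 4/5

Answer: 4/5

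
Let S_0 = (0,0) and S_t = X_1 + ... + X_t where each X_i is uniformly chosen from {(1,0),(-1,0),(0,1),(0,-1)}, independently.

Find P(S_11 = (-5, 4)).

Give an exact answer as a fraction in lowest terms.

Answer: 2541/2097152

Derivation:
Let h be the number of horizontal steps (so 11-h are vertical). To end at (-5,4) need (h-5)/2 right-steps and ((11-h)+4)/2 up-steps.
Sum over h with 5 ≤ h ≤ 7, h ≡ 1 (mod 2), 11-h ≡ 0 (mod 2):
h=5: C(11,5)·C(5,0)·C(6,5) = 462·1·6 = 2772
h=7: C(11,7)·C(7,1)·C(4,4) = 330·7·1 = 2310
Total favorable: 5082
Total paths: 4^11 = 4194304
P = 5082/4194304 = 2541/2097152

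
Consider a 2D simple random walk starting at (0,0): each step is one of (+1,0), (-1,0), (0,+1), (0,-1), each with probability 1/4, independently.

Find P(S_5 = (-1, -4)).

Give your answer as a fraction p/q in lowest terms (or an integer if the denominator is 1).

Answer: 5/1024

Derivation:
Let h be the number of horizontal steps (so 5-h are vertical). To end at (-1,-4) need (h-1)/2 right-steps and ((5-h)-4)/2 up-steps.
Sum over h with 1 ≤ h ≤ 1, h ≡ 1 (mod 2), 5-h ≡ 0 (mod 2):
h=1: C(5,1)·C(1,0)·C(4,0) = 5·1·1 = 5
Total favorable: 5
Total paths: 4^5 = 1024
P = 5/1024 = 5/1024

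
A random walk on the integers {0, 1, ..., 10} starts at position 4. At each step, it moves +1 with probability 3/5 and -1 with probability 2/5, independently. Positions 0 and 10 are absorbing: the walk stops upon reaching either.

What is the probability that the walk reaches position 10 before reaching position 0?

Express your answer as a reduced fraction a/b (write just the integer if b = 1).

Answer: 9477/11605

Derivation:
Biased walk: p = 3/5, q = 2/5, r = q/p = 2/3
Gambler's ruin: P(hit 10 before 0 | start at 4) = (1 - r^a)/(1 - r^N)
r^4 = 16/81; r^10 = 1024/59049
P = (1 - 16/81) / (1 - 1024/59049) = 65/81 / 58025/59049 = 9477/11605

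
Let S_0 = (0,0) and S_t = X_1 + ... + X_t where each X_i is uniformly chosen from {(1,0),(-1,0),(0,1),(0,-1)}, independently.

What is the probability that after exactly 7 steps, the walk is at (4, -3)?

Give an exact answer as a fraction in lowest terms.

Answer: 35/16384

Derivation:
Let h be the number of horizontal steps (so 7-h are vertical). To end at (4,-3) need (h+4)/2 right-steps and ((7-h)-3)/2 up-steps.
Sum over h with 4 ≤ h ≤ 4, h ≡ 0 (mod 2), 7-h ≡ 1 (mod 2):
h=4: C(7,4)·C(4,4)·C(3,0) = 35·1·1 = 35
Total favorable: 35
Total paths: 4^7 = 16384
P = 35/16384 = 35/16384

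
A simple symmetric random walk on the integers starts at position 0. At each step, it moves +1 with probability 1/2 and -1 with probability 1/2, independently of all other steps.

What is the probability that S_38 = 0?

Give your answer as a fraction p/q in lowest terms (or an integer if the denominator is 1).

To return to 0 after 38 steps: need exactly 19 steps of +1 and 19 of -1.
Favorable paths: C(38,19) = 35345263800
Total paths: 2^38 = 274877906944
P = 35345263800/274877906944 = 4418157975/34359738368

Answer: 4418157975/34359738368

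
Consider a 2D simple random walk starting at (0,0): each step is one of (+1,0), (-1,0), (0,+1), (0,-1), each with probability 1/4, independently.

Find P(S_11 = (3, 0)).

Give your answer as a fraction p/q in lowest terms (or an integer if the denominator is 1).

Answer: 27225/1048576

Derivation:
Let h be the number of horizontal steps (so 11-h are vertical). To end at (3,0) need (h+3)/2 right-steps and ((11-h)+0)/2 up-steps.
Sum over h with 3 ≤ h ≤ 11, h ≡ 1 (mod 2), 11-h ≡ 0 (mod 2):
h=3: C(11,3)·C(3,3)·C(8,4) = 165·1·70 = 11550
h=5: C(11,5)·C(5,4)·C(6,3) = 462·5·20 = 46200
h=7: C(11,7)·C(7,5)·C(4,2) = 330·21·6 = 41580
h=9: C(11,9)·C(9,6)·C(2,1) = 55·84·2 = 9240
h=11: C(11,11)·C(11,7)·C(0,0) = 1·330·1 = 330
Total favorable: 108900
Total paths: 4^11 = 4194304
P = 108900/4194304 = 27225/1048576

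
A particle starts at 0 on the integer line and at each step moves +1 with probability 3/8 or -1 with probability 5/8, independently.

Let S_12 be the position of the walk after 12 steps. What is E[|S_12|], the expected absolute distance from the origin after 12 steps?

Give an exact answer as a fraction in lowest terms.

S_12 takes values m ≡ 0 (mod 2) with |m| ≤ 12; P(S_12=m) = C(12,(12+m)/2) · (3/8)^((12+m)/2) · (5/8)^((12-m)/2).
Distribution: P(S=-12)=244140625/68719476736, P(S=-10)=439453125/17179869184, P(S=-8)=2900390625/34359738368, P(S=-6)=2900390625/17179869184, P(S=-4)=15662109375/68719476736, P(S=-2)=1879453125/8589934592, P(S=0)=2631234375/17179869184, P(S=2)=676603125/8589934592, P(S=4)=2029809375/68719476736, P(S=6)=135320625/17179869184, P(S=8)=48715425/34359738368, P(S=10)=2657205/17179869184, P(S=12)=531441/68719476736
E[|S_12|] = Σ_m |m|·P(S_12=m) = 15770488737/4294967296

Answer: 15770488737/4294967296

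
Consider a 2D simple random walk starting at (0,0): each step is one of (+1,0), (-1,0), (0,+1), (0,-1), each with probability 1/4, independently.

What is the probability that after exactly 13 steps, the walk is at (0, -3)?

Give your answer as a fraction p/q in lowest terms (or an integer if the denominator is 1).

Let h be the number of horizontal steps (so 13-h are vertical). To end at (0,-3) need (h+0)/2 right-steps and ((13-h)-3)/2 up-steps.
Sum over h with 0 ≤ h ≤ 10, h ≡ 0 (mod 2), 13-h ≡ 1 (mod 2):
h=0: C(13,0)·C(0,0)·C(13,5) = 1·1·1287 = 1287
h=2: C(13,2)·C(2,1)·C(11,4) = 78·2·330 = 51480
h=4: C(13,4)·C(4,2)·C(9,3) = 715·6·84 = 360360
h=6: C(13,6)·C(6,3)·C(7,2) = 1716·20·21 = 720720
h=8: C(13,8)·C(8,4)·C(5,1) = 1287·70·5 = 450450
h=10: C(13,10)·C(10,5)·C(3,0) = 286·252·1 = 72072
Total favorable: 1656369
Total paths: 4^13 = 67108864
P = 1656369/67108864 = 1656369/67108864

Answer: 1656369/67108864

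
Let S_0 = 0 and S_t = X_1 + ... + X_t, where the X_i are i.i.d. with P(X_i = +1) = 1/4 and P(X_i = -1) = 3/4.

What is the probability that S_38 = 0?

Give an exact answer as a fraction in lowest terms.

To be at 0 after 38 steps: need exactly 19 steps of +1 and 19 of -1.
Number of such sequences: C(38,19) = 35345263800
Each has probability (1/4)^19 · (3/4)^19 = 1162261467/75557863725914323419136
P = 35345263800 · 1162261467/75557863725914323419136 = 5135054769461249325/9444732965739290427392

Answer: 5135054769461249325/9444732965739290427392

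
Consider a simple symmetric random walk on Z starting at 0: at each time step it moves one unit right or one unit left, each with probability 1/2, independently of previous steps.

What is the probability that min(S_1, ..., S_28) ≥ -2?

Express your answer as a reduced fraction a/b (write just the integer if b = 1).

Let f(t,s) = #length-t paths at position s with S_1..S_t all ≥ -2.
f(t,s) = f(t-1,s-1) + f(t-1,s+1) for s ≥ -2; f(t,s) = 0 for s < -2.
t=0: f(0,0)=1
t=1: f(1,-1)=1 f(1,1)=1
t=2: f(2,-2)=1 f(2,0)=2 f(2,2)=1
t=3: f(3,-1)=3 f(3,1)=3 f(3,3)=1
t=4: f(4,-2)=3 f(4,0)=6 f(4,2)=4 f(4,4)=1
t=5: f(5,-1)=9 f(5,1)=10 f(5,3)=5 f(5,5)=1
t=6: f(6,-2)=9 f(6,0)=19 f(6,2)=15 f(6,4)=6 f(6,6)=1
t=7: f(7,-1)=28 f(7,1)=34 f(7,3)=21 f(7,5)=7 f(7,7)=1
t=8: f(8,-2)=28 f(8,0)=62 f(8,2)=55 f(8,4)=28 f(8,6)=8 f(8,8)=1
t=9: f(9,-1)=90 f(9,1)=117 f(9,3)=83 f(9,5)=36 f(9,7)=9 f(9,9)=1
t=10: f(10,-2)=90 f(10,0)=207 f(10,2)=200 f(10,4)=119 f(10,6)=45 f(10,8)=10 f(10,10)=1
t=11: f(11,-1)=297 f(11,1)=407 f(11,3)=319 f(11,5)=164 f(11,7)=55 f(11,9)=11 f(11,11)=1
t=12: f(12,-2)=297 f(12,0)=704 f(12,2)=726 f(12,4)=483 f(12,6)=219 f(12,8)=66 f(12,10)=12 f(12,12)=1
t=13: f(13,-1)=1001 f(13,1)=1430 f(13,3)=1209 f(13,5)=702 f(13,7)=285 f(13,9)=78 f(13,11)=13 f(13,13)=1
t=14: f(14,-2)=1001 f(14,0)=2431 f(14,2)=2639 f(14,4)=1911 f(14,6)=987 f(14,8)=363 f(14,10)=91 f(14,12)=14 f(14,14)=1
t=15: f(15,-1)=3432 f(15,1)=5070 f(15,3)=4550 f(15,5)=2898 f(15,7)=1350 f(15,9)=454 f(15,11)=105 f(15,13)=15 f(15,15)=1
t=16: f(16,-2)=3432 f(16,0)=8502 f(16,2)=9620 f(16,4)=7448 f(16,6)=4248 f(16,8)=1804 f(16,10)=559 f(16,12)=120 f(16,14)=16 f(16,16)=1
t=17: f(17,-1)=11934 f(17,1)=18122 f(17,3)=17068 f(17,5)=11696 f(17,7)=6052 f(17,9)=2363 f(17,11)=679 f(17,13)=136 f(17,15)=17 f(17,17)=1
t=18: f(18,-2)=11934 f(18,0)=30056 f(18,2)=35190 f(18,4)=28764 f(18,6)=17748 f(18,8)=8415 f(18,10)=3042 f(18,12)=815 f(18,14)=153 f(18,16)=18 f(18,18)=1
t=19: f(19,-1)=41990 f(19,1)=65246 f(19,3)=63954 f(19,5)=46512 f(19,7)=26163 f(19,9)=11457 f(19,11)=3857 f(19,13)=968 f(19,15)=171 f(19,17)=19 f(19,19)=1
t=20: f(20,-2)=41990 f(20,0)=107236 f(20,2)=129200 f(20,4)=110466 f(20,6)=72675 f(20,8)=37620 f(20,10)=15314 f(20,12)=4825 f(20,14)=1139 f(20,16)=190 f(20,18)=20 f(20,20)=1
t=21: f(21,-1)=149226 f(21,1)=236436 f(21,3)=239666 f(21,5)=183141 f(21,7)=110295 f(21,9)=52934 f(21,11)=20139 f(21,13)=5964 f(21,15)=1329 f(21,17)=210 f(21,19)=21 f(21,21)=1
t=22: f(22,-2)=149226 f(22,0)=385662 f(22,2)=476102 f(22,4)=422807 f(22,6)=293436 f(22,8)=163229 f(22,10)=73073 f(22,12)=26103 f(22,14)=7293 f(22,16)=1539 f(22,18)=231 f(22,20)=22 f(22,22)=1
t=23: f(23,-1)=534888 f(23,1)=861764 f(23,3)=898909 f(23,5)=716243 f(23,7)=456665 f(23,9)=236302 f(23,11)=99176 f(23,13)=33396 f(23,15)=8832 f(23,17)=1770 f(23,19)=253 f(23,21)=23 f(23,23)=1
t=24: f(24,-2)=534888 f(24,0)=1396652 f(24,2)=1760673 f(24,4)=1615152 f(24,6)=1172908 f(24,8)=692967 f(24,10)=335478 f(24,12)=132572 f(24,14)=42228 f(24,16)=10602 f(24,18)=2023 f(24,20)=276 f(24,22)=24 f(24,24)=1
t=25: f(25,-1)=1931540 f(25,1)=3157325 f(25,3)=3375825 f(25,5)=2788060 f(25,7)=1865875 f(25,9)=1028445 f(25,11)=468050 f(25,13)=174800 f(25,15)=52830 f(25,17)=12625 f(25,19)=2299 f(25,21)=300 f(25,23)=25 f(25,25)=1
t=26: f(26,-2)=1931540 f(26,0)=5088865 f(26,2)=6533150 f(26,4)=6163885 f(26,6)=4653935 f(26,8)=2894320 f(26,10)=1496495 f(26,12)=642850 f(26,14)=227630 f(26,16)=65455 f(26,18)=14924 f(26,20)=2599 f(26,22)=325 f(26,24)=26 f(26,26)=1
t=27: f(27,-1)=7020405 f(27,1)=11622015 f(27,3)=12697035 f(27,5)=10817820 f(27,7)=7548255 f(27,9)=4390815 f(27,11)=2139345 f(27,13)=870480 f(27,15)=293085 f(27,17)=80379 f(27,19)=17523 f(27,21)=2924 f(27,23)=351 f(27,25)=27 f(27,27)=1
t=28: f(28,-2)=7020405 f(28,0)=18642420 f(28,2)=24319050 f(28,4)=23514855 f(28,6)=18366075 f(28,8)=11939070 f(28,10)=6530160 f(28,12)=3009825 f(28,14)=1163565 f(28,16)=373464 f(28,18)=97902 f(28,20)=20447 f(28,22)=3275 f(28,24)=378 f(28,26)=28 f(28,28)=1
Σ_s f(28,s) = 115000920
P = 115000920/268435456 = 14375115/33554432

Answer: 14375115/33554432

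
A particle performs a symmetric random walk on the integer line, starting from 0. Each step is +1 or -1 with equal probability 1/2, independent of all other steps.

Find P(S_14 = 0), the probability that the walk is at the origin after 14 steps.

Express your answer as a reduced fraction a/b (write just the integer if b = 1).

Answer: 429/2048

Derivation:
To return to 0 after 14 steps: need exactly 7 steps of +1 and 7 of -1.
Favorable paths: C(14,7) = 3432
Total paths: 2^14 = 16384
P = 3432/16384 = 429/2048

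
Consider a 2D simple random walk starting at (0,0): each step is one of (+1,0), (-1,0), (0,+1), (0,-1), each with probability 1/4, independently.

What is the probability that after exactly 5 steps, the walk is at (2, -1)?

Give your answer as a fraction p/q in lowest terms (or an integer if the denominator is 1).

Answer: 25/512

Derivation:
Let h be the number of horizontal steps (so 5-h are vertical). To end at (2,-1) need (h+2)/2 right-steps and ((5-h)-1)/2 up-steps.
Sum over h with 2 ≤ h ≤ 4, h ≡ 0 (mod 2), 5-h ≡ 1 (mod 2):
h=2: C(5,2)·C(2,2)·C(3,1) = 10·1·3 = 30
h=4: C(5,4)·C(4,3)·C(1,0) = 5·4·1 = 20
Total favorable: 50
Total paths: 4^5 = 1024
P = 50/1024 = 25/512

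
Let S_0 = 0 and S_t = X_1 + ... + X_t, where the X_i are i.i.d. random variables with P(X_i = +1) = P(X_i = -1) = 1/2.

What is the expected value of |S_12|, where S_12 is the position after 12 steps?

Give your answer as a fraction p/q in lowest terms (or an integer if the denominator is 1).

S_12 takes values m ≡ 0 (mod 2) with |m| ≤ 12; P(S_12=m) = C(12,(12+m)/2)/2^12.
Total paths: 2^12 = 4096
Distribution: P(S=-12)=1/4096, P(S=-10)=12/4096, P(S=-8)=66/4096, P(S=-6)=220/4096, P(S=-4)=495/4096, P(S=-2)=792/4096, P(S=0)=924/4096, P(S=2)=792/4096, P(S=4)=495/4096, P(S=6)=220/4096, P(S=8)=66/4096, P(S=10)=12/4096, P(S=12)=1/4096
E[|S_12|] = Σ_m |m|·P(S_12=m) = 11088/4096 = 693/256

Answer: 693/256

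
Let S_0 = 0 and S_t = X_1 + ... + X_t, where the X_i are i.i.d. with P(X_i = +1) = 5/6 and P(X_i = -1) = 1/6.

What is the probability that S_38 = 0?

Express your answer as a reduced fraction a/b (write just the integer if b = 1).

Answer: 28089891910552978515625/15471637197735803319257923584

Derivation:
To be at 0 after 38 steps: need exactly 19 steps of +1 and 19 of -1.
Number of such sequences: C(38,19) = 35345263800
Each has probability (5/6)^19 · (1/6)^19 = 19073486328125/371319292745659279662190166016
P = 35345263800 · 19073486328125/371319292745659279662190166016 = 28089891910552978515625/15471637197735803319257923584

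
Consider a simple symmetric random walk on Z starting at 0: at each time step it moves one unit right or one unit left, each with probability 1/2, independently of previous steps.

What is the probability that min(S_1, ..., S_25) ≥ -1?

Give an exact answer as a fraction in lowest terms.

Answer: 1300075/4194304

Derivation:
Let f(t,s) = #length-t paths at position s with S_1..S_t all ≥ -1.
f(t,s) = f(t-1,s-1) + f(t-1,s+1) for s ≥ -1; f(t,s) = 0 for s < -1.
t=0: f(0,0)=1
t=1: f(1,-1)=1 f(1,1)=1
t=2: f(2,0)=2 f(2,2)=1
t=3: f(3,-1)=2 f(3,1)=3 f(3,3)=1
t=4: f(4,0)=5 f(4,2)=4 f(4,4)=1
t=5: f(5,-1)=5 f(5,1)=9 f(5,3)=5 f(5,5)=1
t=6: f(6,0)=14 f(6,2)=14 f(6,4)=6 f(6,6)=1
t=7: f(7,-1)=14 f(7,1)=28 f(7,3)=20 f(7,5)=7 f(7,7)=1
t=8: f(8,0)=42 f(8,2)=48 f(8,4)=27 f(8,6)=8 f(8,8)=1
t=9: f(9,-1)=42 f(9,1)=90 f(9,3)=75 f(9,5)=35 f(9,7)=9 f(9,9)=1
t=10: f(10,0)=132 f(10,2)=165 f(10,4)=110 f(10,6)=44 f(10,8)=10 f(10,10)=1
t=11: f(11,-1)=132 f(11,1)=297 f(11,3)=275 f(11,5)=154 f(11,7)=54 f(11,9)=11 f(11,11)=1
t=12: f(12,0)=429 f(12,2)=572 f(12,4)=429 f(12,6)=208 f(12,8)=65 f(12,10)=12 f(12,12)=1
t=13: f(13,-1)=429 f(13,1)=1001 f(13,3)=1001 f(13,5)=637 f(13,7)=273 f(13,9)=77 f(13,11)=13 f(13,13)=1
t=14: f(14,0)=1430 f(14,2)=2002 f(14,4)=1638 f(14,6)=910 f(14,8)=350 f(14,10)=90 f(14,12)=14 f(14,14)=1
t=15: f(15,-1)=1430 f(15,1)=3432 f(15,3)=3640 f(15,5)=2548 f(15,7)=1260 f(15,9)=440 f(15,11)=104 f(15,13)=15 f(15,15)=1
t=16: f(16,0)=4862 f(16,2)=7072 f(16,4)=6188 f(16,6)=3808 f(16,8)=1700 f(16,10)=544 f(16,12)=119 f(16,14)=16 f(16,16)=1
t=17: f(17,-1)=4862 f(17,1)=11934 f(17,3)=13260 f(17,5)=9996 f(17,7)=5508 f(17,9)=2244 f(17,11)=663 f(17,13)=135 f(17,15)=17 f(17,17)=1
t=18: f(18,0)=16796 f(18,2)=25194 f(18,4)=23256 f(18,6)=15504 f(18,8)=7752 f(18,10)=2907 f(18,12)=798 f(18,14)=152 f(18,16)=18 f(18,18)=1
t=19: f(19,-1)=16796 f(19,1)=41990 f(19,3)=48450 f(19,5)=38760 f(19,7)=23256 f(19,9)=10659 f(19,11)=3705 f(19,13)=950 f(19,15)=170 f(19,17)=19 f(19,19)=1
t=20: f(20,0)=58786 f(20,2)=90440 f(20,4)=87210 f(20,6)=62016 f(20,8)=33915 f(20,10)=14364 f(20,12)=4655 f(20,14)=1120 f(20,16)=189 f(20,18)=20 f(20,20)=1
t=21: f(21,-1)=58786 f(21,1)=149226 f(21,3)=177650 f(21,5)=149226 f(21,7)=95931 f(21,9)=48279 f(21,11)=19019 f(21,13)=5775 f(21,15)=1309 f(21,17)=209 f(21,19)=21 f(21,21)=1
t=22: f(22,0)=208012 f(22,2)=326876 f(22,4)=326876 f(22,6)=245157 f(22,8)=144210 f(22,10)=67298 f(22,12)=24794 f(22,14)=7084 f(22,16)=1518 f(22,18)=230 f(22,20)=22 f(22,22)=1
t=23: f(23,-1)=208012 f(23,1)=534888 f(23,3)=653752 f(23,5)=572033 f(23,7)=389367 f(23,9)=211508 f(23,11)=92092 f(23,13)=31878 f(23,15)=8602 f(23,17)=1748 f(23,19)=252 f(23,21)=23 f(23,23)=1
t=24: f(24,0)=742900 f(24,2)=1188640 f(24,4)=1225785 f(24,6)=961400 f(24,8)=600875 f(24,10)=303600 f(24,12)=123970 f(24,14)=40480 f(24,16)=10350 f(24,18)=2000 f(24,20)=275 f(24,22)=24 f(24,24)=1
t=25: f(25,-1)=742900 f(25,1)=1931540 f(25,3)=2414425 f(25,5)=2187185 f(25,7)=1562275 f(25,9)=904475 f(25,11)=427570 f(25,13)=164450 f(25,15)=50830 f(25,17)=12350 f(25,19)=2275 f(25,21)=299 f(25,23)=25 f(25,25)=1
Σ_s f(25,s) = 10400600
P = 10400600/33554432 = 1300075/4194304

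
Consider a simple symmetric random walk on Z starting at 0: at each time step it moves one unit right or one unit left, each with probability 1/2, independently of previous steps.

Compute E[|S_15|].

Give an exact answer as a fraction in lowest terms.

S_15 takes values m ≡ 1 (mod 2) with |m| ≤ 15; P(S_15=m) = C(15,(15+m)/2)/2^15.
Total paths: 2^15 = 32768
Distribution: P(S=-15)=1/32768, P(S=-13)=15/32768, P(S=-11)=105/32768, P(S=-9)=455/32768, P(S=-7)=1365/32768, P(S=-5)=3003/32768, P(S=-3)=5005/32768, P(S=-1)=6435/32768, P(S=1)=6435/32768, P(S=3)=5005/32768, P(S=5)=3003/32768, P(S=7)=1365/32768, P(S=9)=455/32768, P(S=11)=105/32768, P(S=13)=15/32768, P(S=15)=1/32768
E[|S_15|] = Σ_m |m|·P(S_15=m) = 102960/32768 = 6435/2048

Answer: 6435/2048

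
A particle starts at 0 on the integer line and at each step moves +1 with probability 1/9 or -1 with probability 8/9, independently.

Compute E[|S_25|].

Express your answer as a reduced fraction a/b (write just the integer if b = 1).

Answer: 1551014280244009048206025/79766443076872509863361

Derivation:
S_25 takes values m ≡ 1 (mod 2) with |m| ≤ 25; P(S_25=m) = C(25,(25+m)/2) · (1/9)^((25+m)/2) · (8/9)^((25-m)/2).
Distribution: P(S=-25)=37778931862957161709568/717897987691852588770249, P(S=-23)=118059162071741130342400/717897987691852588770249, P(S=-21)=59029581035870565171200/239299329230617529590083, P(S=-19)=169710045478127874867200/717897987691852588770249, P(S=-17)=116675656266212913971200/717897987691852588770249, P(S=-15)=20418239846587259944960/239299329230617529590083, P(S=-13)=25522799808234074931200/717897987691852588770249, P(S=-11)=8659521363507989708800/717897987691852588770249, P(S=-9)=270610042609624678400/79766443076872509863361, P(S=-7)=575046340545452441600/717897987691852588770249, P(S=-5)=115009268109090488320/717897987691852588770249, P(S=-3)=6534617506198323200/239299329230617529590083, P(S=-1)=2858895158961766400/717897987691852588770249, P(S=1)=357361894870220800/717897987691852588770249, P(S=3)=12762924816793600/239299329230617529590083, P(S=5)=3509804324618240/717897987691852588770249, P(S=7)=274203462860800/717897987691852588770249, P(S=9)=2016201932800/79766443076872509863361, P(S=11)=1008100966400/717897987691852588770249, P(S=13)=46425702400/717897987691852588770249, P(S=15)=580321280/239299329230617529590083, P(S=17)=51814400/717897987691852588770249, P(S=19)=1177600/717897987691852588770249, P(S=21)=6400/239299329230617529590083, P(S=23)=200/717897987691852588770249, P(S=25)=1/717897987691852588770249
E[|S_25|] = Σ_m |m|·P(S_25=m) = 1551014280244009048206025/79766443076872509863361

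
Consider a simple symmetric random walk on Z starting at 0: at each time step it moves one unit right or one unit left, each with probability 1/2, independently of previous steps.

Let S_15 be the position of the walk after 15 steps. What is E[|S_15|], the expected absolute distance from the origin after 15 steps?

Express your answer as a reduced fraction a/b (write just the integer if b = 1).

Answer: 6435/2048

Derivation:
S_15 takes values m ≡ 1 (mod 2) with |m| ≤ 15; P(S_15=m) = C(15,(15+m)/2)/2^15.
Total paths: 2^15 = 32768
Distribution: P(S=-15)=1/32768, P(S=-13)=15/32768, P(S=-11)=105/32768, P(S=-9)=455/32768, P(S=-7)=1365/32768, P(S=-5)=3003/32768, P(S=-3)=5005/32768, P(S=-1)=6435/32768, P(S=1)=6435/32768, P(S=3)=5005/32768, P(S=5)=3003/32768, P(S=7)=1365/32768, P(S=9)=455/32768, P(S=11)=105/32768, P(S=13)=15/32768, P(S=15)=1/32768
E[|S_15|] = Σ_m |m|·P(S_15=m) = 102960/32768 = 6435/2048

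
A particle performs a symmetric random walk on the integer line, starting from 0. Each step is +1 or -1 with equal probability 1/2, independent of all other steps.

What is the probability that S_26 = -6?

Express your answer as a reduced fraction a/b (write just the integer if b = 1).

To reach position -6 after 26 steps: need 10 steps of +1 and 16 of -1.
Favorable paths: C(26,10) = 5311735
Total paths: 2^26 = 67108864
P = 5311735/67108864 = 5311735/67108864

Answer: 5311735/67108864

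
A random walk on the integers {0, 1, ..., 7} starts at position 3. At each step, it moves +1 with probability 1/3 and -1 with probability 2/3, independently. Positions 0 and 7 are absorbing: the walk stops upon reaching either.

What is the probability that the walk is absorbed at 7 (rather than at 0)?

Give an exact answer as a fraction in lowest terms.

Answer: 7/127

Derivation:
Biased walk: p = 1/3, q = 2/3, r = q/p = 2
Gambler's ruin: P(hit 7 before 0 | start at 3) = (1 - r^a)/(1 - r^N)
r^3 = 8; r^7 = 128
P = (1 - 8) / (1 - 128) = -7 / -127 = 7/127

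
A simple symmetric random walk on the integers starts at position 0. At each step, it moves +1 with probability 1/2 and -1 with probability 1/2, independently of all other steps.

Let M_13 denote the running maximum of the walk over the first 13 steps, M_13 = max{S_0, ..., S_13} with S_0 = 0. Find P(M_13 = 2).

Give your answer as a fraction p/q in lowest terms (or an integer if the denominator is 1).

Let M_13 = max(S_0,...,S_13). Use the reflection principle: for j ≥ 1, #{paths with M_13 ≥ j} = #{S_13 ≥ j} + #{S_13 ≥ j+1}.
By reflection, #{M_13 ≥ 2} = #{S_13 ≥ 2} + #{S_13 ≥ 3} = 2380 + 2380 = 4760.
#{M_13 ≥ 3} = #{S_13 ≥ 3} + #{S_13 ≥ 4} = 2380 + 1093 = 3473.
#{M_13 = 2} = 4760 - 3473 = 1287.
P(M_13 = 2) = 1287/8192 = 1287/8192

Answer: 1287/8192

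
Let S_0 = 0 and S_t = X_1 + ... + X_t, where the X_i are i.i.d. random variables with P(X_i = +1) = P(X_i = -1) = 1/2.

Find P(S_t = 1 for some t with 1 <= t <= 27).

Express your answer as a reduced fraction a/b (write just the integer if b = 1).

Count via complement. Let g(t,s) = #length-t paths at position s with S_1..S_t all ≠ 1.
g(t,s) = g(t-1,s-1) + g(t-1,s+1) for s ≠ 1; g(t,1) = 0.
t=0: g(0,0)=1
t=1: g(1,-1)=1
t=2: g(2,-2)=1 g(2,0)=1
t=3: g(3,-3)=1 g(3,-1)=2
t=4: g(4,-4)=1 g(4,-2)=3 g(4,0)=2
t=5: g(5,-5)=1 g(5,-3)=4 g(5,-1)=5
t=6: g(6,-6)=1 g(6,-4)=5 g(6,-2)=9 g(6,0)=5
t=7: g(7,-7)=1 g(7,-5)=6 g(7,-3)=14 g(7,-1)=14
t=8: g(8,-8)=1 g(8,-6)=7 g(8,-4)=20 g(8,-2)=28 g(8,0)=14
t=9: g(9,-9)=1 g(9,-7)=8 g(9,-5)=27 g(9,-3)=48 g(9,-1)=42
t=10: g(10,-10)=1 g(10,-8)=9 g(10,-6)=35 g(10,-4)=75 g(10,-2)=90 g(10,0)=42
t=11: g(11,-11)=1 g(11,-9)=10 g(11,-7)=44 g(11,-5)=110 g(11,-3)=165 g(11,-1)=132
t=12: g(12,-12)=1 g(12,-10)=11 g(12,-8)=54 g(12,-6)=154 g(12,-4)=275 g(12,-2)=297 g(12,0)=132
t=13: g(13,-13)=1 g(13,-11)=12 g(13,-9)=65 g(13,-7)=208 g(13,-5)=429 g(13,-3)=572 g(13,-1)=429
t=14: g(14,-14)=1 g(14,-12)=13 g(14,-10)=77 g(14,-8)=273 g(14,-6)=637 g(14,-4)=1001 g(14,-2)=1001 g(14,0)=429
t=15: g(15,-15)=1 g(15,-13)=14 g(15,-11)=90 g(15,-9)=350 g(15,-7)=910 g(15,-5)=1638 g(15,-3)=2002 g(15,-1)=1430
t=16: g(16,-16)=1 g(16,-14)=15 g(16,-12)=104 g(16,-10)=440 g(16,-8)=1260 g(16,-6)=2548 g(16,-4)=3640 g(16,-2)=3432 g(16,0)=1430
t=17: g(17,-17)=1 g(17,-15)=16 g(17,-13)=119 g(17,-11)=544 g(17,-9)=1700 g(17,-7)=3808 g(17,-5)=6188 g(17,-3)=7072 g(17,-1)=4862
t=18: g(18,-18)=1 g(18,-16)=17 g(18,-14)=135 g(18,-12)=663 g(18,-10)=2244 g(18,-8)=5508 g(18,-6)=9996 g(18,-4)=13260 g(18,-2)=11934 g(18,0)=4862
t=19: g(19,-19)=1 g(19,-17)=18 g(19,-15)=152 g(19,-13)=798 g(19,-11)=2907 g(19,-9)=7752 g(19,-7)=15504 g(19,-5)=23256 g(19,-3)=25194 g(19,-1)=16796
t=20: g(20,-20)=1 g(20,-18)=19 g(20,-16)=170 g(20,-14)=950 g(20,-12)=3705 g(20,-10)=10659 g(20,-8)=23256 g(20,-6)=38760 g(20,-4)=48450 g(20,-2)=41990 g(20,0)=16796
t=21: g(21,-21)=1 g(21,-19)=20 g(21,-17)=189 g(21,-15)=1120 g(21,-13)=4655 g(21,-11)=14364 g(21,-9)=33915 g(21,-7)=62016 g(21,-5)=87210 g(21,-3)=90440 g(21,-1)=58786
t=22: g(22,-22)=1 g(22,-20)=21 g(22,-18)=209 g(22,-16)=1309 g(22,-14)=5775 g(22,-12)=19019 g(22,-10)=48279 g(22,-8)=95931 g(22,-6)=149226 g(22,-4)=177650 g(22,-2)=149226 g(22,0)=58786
t=23: g(23,-23)=1 g(23,-21)=22 g(23,-19)=230 g(23,-17)=1518 g(23,-15)=7084 g(23,-13)=24794 g(23,-11)=67298 g(23,-9)=144210 g(23,-7)=245157 g(23,-5)=326876 g(23,-3)=326876 g(23,-1)=208012
t=24: g(24,-24)=1 g(24,-22)=23 g(24,-20)=252 g(24,-18)=1748 g(24,-16)=8602 g(24,-14)=31878 g(24,-12)=92092 g(24,-10)=211508 g(24,-8)=389367 g(24,-6)=572033 g(24,-4)=653752 g(24,-2)=534888 g(24,0)=208012
t=25: g(25,-25)=1 g(25,-23)=24 g(25,-21)=275 g(25,-19)=2000 g(25,-17)=10350 g(25,-15)=40480 g(25,-13)=123970 g(25,-11)=303600 g(25,-9)=600875 g(25,-7)=961400 g(25,-5)=1225785 g(25,-3)=1188640 g(25,-1)=742900
t=26: g(26,-26)=1 g(26,-24)=25 g(26,-22)=299 g(26,-20)=2275 g(26,-18)=12350 g(26,-16)=50830 g(26,-14)=164450 g(26,-12)=427570 g(26,-10)=904475 g(26,-8)=1562275 g(26,-6)=2187185 g(26,-4)=2414425 g(26,-2)=1931540 g(26,0)=742900
t=27: g(27,-27)=1 g(27,-25)=26 g(27,-23)=324 g(27,-21)=2574 g(27,-19)=14625 g(27,-17)=63180 g(27,-15)=215280 g(27,-13)=592020 g(27,-11)=1332045 g(27,-9)=2466750 g(27,-7)=3749460 g(27,-5)=4601610 g(27,-3)=4345965 g(27,-1)=2674440
Paths never hitting 1: Σ_s g(27,s) = 20058300
Paths hitting 1: 2^27 - 20058300 = 114159428
P = 114159428/134217728 = 28539857/33554432

Answer: 28539857/33554432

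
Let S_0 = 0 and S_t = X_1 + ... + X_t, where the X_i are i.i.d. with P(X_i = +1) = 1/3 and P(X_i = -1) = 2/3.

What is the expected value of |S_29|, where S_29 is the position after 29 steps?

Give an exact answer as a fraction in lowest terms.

S_29 takes values m ≡ 1 (mod 2) with |m| ≤ 29; P(S_29=m) = C(29,(29+m)/2) · (1/3)^((29+m)/2) · (2/3)^((29-m)/2).
Distribution: P(S=-29)=536870912/68630377364883, P(S=-27)=7784628224/68630377364883, P(S=-25)=54492397568/68630377364883, P(S=-23)=27246198784/7625597484987, P(S=-21)=88550146048/7625597484987, P(S=-19)=221375365120/7625597484987, P(S=-17)=442750730240/7625597484987, P(S=-15)=727376199680/7625597484987, P(S=-13)=1000142274560/7625597484987, P(S=-11)=3500497960960/22876792454961, P(S=-9)=3500497960960/22876792454961, P(S=-7)=3023157329920/22876792454961, P(S=-5)=755789332480/7625597484987, P(S=-3)=494169948160/7625597484987, P(S=-1)=282382827520/7625597484987, P(S=1)=141191413760/7625597484987, P(S=3)=61771243520/7625597484987, P(S=5)=23618416640/7625597484987, P(S=7)=23618416640/22876792454961, P(S=9)=6836910080/22876792454961, P(S=11)=1709227520/22876792454961, P(S=13)=122087680/7625597484987, P(S=15)=22197760/7625597484987, P(S=17)=3377920/7625597484987, P(S=19)=422240/7625597484987, P(S=21)=42224/7625597484987, P(S=23)=3248/7625597484987, P(S=25)=1624/68630377364883, P(S=27)=58/68630377364883, P(S=29)=1/68630377364883
E[|S_29|] = Σ_m |m|·P(S_29=m) = 224313154766801/22876792454961

Answer: 224313154766801/22876792454961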